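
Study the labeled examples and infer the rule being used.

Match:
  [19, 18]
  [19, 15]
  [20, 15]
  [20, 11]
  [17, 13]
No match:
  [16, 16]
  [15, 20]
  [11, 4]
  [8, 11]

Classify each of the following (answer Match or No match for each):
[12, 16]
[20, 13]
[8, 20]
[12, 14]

No match, Match, No match, No match

One predicate separates the groups cleanly: first ≥ 17.
[12, 16] → first 12 → No match. [20, 13] → first 20 → Match. [8, 20] → first 8 → No match. [12, 14] → first 12 → No match.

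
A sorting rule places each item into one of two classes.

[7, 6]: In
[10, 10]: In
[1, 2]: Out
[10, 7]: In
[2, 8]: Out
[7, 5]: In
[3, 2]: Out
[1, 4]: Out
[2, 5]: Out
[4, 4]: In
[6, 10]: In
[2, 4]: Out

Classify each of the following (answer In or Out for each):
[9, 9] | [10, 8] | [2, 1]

In, In, Out

Every 'In' example satisfies: first ≥ 4. None of the 'Out' examples do.
[9, 9] — first 9, hence In.
[10, 8] — first 10, hence In.
[2, 1] — first 2, hence Out.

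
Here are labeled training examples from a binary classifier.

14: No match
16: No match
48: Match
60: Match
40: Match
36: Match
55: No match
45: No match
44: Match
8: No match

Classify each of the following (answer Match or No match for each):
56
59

Match, No match

The classifier is using: even AND at least 36.
Match: 56, since 56 is even, 56 ≥ 36.
No match: 59, since 59 is odd, 59 ≥ 36.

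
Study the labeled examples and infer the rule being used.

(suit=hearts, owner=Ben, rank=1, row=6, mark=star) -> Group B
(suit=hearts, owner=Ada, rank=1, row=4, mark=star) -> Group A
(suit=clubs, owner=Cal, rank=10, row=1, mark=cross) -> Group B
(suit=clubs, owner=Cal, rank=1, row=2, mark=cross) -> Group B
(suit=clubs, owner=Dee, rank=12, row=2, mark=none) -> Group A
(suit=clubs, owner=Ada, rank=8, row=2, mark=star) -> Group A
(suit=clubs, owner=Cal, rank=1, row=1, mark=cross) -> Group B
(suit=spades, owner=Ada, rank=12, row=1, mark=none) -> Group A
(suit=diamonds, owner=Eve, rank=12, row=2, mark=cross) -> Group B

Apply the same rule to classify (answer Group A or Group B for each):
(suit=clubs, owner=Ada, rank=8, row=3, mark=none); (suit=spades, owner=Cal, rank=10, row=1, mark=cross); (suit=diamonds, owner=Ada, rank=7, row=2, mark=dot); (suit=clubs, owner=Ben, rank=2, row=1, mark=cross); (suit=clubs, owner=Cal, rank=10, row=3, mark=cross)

Rule: mark is none OR owner is Ada. This holds for each 'Group A' example and fails for each 'Group B' one.
(suit=clubs, owner=Ada, rank=8, row=3, mark=none) — mark is none, owner is Ada, hence Group A.
(suit=spades, owner=Cal, rank=10, row=1, mark=cross) — mark is cross, owner is Cal, hence Group B.
(suit=diamonds, owner=Ada, rank=7, row=2, mark=dot) — mark is dot, owner is Ada, hence Group A.
(suit=clubs, owner=Ben, rank=2, row=1, mark=cross) — mark is cross, owner is Ben, hence Group B.
(suit=clubs, owner=Cal, rank=10, row=3, mark=cross) — mark is cross, owner is Cal, hence Group B.

Group A, Group B, Group A, Group B, Group B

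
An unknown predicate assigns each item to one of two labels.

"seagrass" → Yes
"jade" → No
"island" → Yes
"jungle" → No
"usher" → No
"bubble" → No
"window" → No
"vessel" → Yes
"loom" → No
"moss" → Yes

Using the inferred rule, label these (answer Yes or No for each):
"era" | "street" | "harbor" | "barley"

No, Yes, No, No

One predicate separates the groups cleanly: even length AND contains 's'.
No: "era", since length 3, no 's'.
Yes: "street", since length 6, has 's'.
No: "harbor", since length 6, no 's'.
No: "barley", since length 6, no 's'.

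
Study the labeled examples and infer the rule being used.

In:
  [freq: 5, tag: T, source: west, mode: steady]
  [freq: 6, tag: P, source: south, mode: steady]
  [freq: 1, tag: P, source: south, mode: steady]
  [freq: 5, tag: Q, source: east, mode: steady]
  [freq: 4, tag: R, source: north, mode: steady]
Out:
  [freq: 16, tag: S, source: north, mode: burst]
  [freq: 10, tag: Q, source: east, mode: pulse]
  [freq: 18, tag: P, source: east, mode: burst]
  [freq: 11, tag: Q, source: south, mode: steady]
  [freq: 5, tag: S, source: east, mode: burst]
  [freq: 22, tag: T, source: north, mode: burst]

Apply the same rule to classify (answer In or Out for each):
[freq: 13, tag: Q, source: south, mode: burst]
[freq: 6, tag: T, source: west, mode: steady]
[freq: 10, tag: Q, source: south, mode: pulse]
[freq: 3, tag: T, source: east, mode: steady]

'In' ⟺ mode is steady AND freq ≤ 6.
[freq: 13, tag: Q, source: south, mode: burst]: mode is burst, freq = 13 — fails this test, so Out. [freq: 6, tag: T, source: west, mode: steady]: mode is steady, freq = 6 — satisfies this, so In. [freq: 10, tag: Q, source: south, mode: pulse]: mode is pulse, freq = 10 — fails this test, so Out. [freq: 3, tag: T, source: east, mode: steady]: mode is steady, freq = 3 — satisfies this, so In.

Out, In, Out, In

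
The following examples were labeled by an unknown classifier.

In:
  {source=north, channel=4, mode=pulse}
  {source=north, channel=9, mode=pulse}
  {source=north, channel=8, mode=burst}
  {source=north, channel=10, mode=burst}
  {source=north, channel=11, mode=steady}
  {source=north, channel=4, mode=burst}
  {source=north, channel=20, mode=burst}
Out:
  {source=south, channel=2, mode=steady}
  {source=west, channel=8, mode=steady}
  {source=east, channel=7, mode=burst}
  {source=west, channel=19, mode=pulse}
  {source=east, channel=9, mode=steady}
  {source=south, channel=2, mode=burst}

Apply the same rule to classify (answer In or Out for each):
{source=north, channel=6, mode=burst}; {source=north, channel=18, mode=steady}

All 'In' examples share one property — source is north — and every 'Out' example lacks it.
{source=north, channel=6, mode=burst} — source is north, hence In.
{source=north, channel=18, mode=steady} — source is north, hence In.

In, In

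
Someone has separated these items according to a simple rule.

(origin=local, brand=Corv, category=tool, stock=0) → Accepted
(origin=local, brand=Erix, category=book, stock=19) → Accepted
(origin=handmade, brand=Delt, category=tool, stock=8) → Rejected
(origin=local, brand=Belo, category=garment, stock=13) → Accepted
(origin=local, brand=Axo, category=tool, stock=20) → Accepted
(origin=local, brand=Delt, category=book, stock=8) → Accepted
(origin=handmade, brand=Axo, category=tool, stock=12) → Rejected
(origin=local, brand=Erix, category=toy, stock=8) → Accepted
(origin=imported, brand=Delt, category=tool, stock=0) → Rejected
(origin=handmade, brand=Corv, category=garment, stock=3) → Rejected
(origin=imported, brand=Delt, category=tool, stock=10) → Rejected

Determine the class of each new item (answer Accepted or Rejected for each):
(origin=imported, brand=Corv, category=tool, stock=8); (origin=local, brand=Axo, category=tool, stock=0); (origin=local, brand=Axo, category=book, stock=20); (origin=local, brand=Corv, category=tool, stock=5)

Rejected, Accepted, Accepted, Accepted

Checking candidate rules against both groups, what survives is: origin is local.
(origin=imported, brand=Corv, category=tool, stock=8): origin is imported, does not fit → Rejected. (origin=local, brand=Axo, category=tool, stock=0): origin is local, matches → Accepted. (origin=local, brand=Axo, category=book, stock=20): origin is local, matches → Accepted. (origin=local, brand=Corv, category=tool, stock=5): origin is local, matches → Accepted.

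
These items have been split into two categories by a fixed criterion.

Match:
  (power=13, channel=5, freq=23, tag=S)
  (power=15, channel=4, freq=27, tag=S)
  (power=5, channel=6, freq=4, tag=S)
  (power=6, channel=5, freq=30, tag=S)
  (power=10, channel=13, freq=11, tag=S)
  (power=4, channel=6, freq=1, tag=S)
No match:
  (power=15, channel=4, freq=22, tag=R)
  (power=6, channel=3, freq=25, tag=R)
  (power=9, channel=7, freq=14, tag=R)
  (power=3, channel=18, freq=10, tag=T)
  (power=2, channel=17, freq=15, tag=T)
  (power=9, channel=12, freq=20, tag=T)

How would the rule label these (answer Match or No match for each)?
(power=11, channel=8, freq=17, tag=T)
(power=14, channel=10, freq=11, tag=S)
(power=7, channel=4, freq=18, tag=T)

No match, Match, No match

Looking at the examples, the only property every 'Match' case has and every 'No match' case lacks is: tag is S.
(power=11, channel=8, freq=17, tag=T) — tag is T, hence No match.
(power=14, channel=10, freq=11, tag=S) — tag is S, hence Match.
(power=7, channel=4, freq=18, tag=T) — tag is T, hence No match.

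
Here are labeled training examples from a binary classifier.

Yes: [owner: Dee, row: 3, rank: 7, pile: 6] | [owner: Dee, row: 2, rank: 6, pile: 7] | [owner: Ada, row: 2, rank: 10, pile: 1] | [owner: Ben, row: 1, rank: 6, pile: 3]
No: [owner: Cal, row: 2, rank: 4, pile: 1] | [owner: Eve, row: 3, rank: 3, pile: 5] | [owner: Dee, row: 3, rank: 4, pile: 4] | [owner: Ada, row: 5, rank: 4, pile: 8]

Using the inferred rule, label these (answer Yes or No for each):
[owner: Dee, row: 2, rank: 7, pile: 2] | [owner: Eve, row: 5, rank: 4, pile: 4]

Every 'Yes' example satisfies: rank ≥ 6. None of the 'No' examples do.
[owner: Dee, row: 2, rank: 7, pile: 2]: Yes (rank = 7).
[owner: Eve, row: 5, rank: 4, pile: 4]: No (rank = 4).

Yes, No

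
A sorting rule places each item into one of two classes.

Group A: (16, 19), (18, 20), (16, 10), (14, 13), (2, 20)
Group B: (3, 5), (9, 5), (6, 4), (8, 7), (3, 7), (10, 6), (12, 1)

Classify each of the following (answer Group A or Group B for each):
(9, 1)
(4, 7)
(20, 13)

Rule: sum ≥ 22. This holds for each 'Group A' example and fails for each 'Group B' one.
(9, 1): 9+1 = 10 — doesn't qualify, so Group B. (4, 7): 4+7 = 11 — doesn't qualify, so Group B. (20, 13): 20+13 = 33 — satisfies this, so Group A.

Group B, Group B, Group A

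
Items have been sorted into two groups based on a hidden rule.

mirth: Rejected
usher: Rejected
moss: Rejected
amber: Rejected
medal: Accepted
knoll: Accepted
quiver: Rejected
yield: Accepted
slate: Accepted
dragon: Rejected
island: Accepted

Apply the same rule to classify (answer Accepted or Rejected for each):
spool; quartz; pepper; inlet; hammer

Accepted, Rejected, Rejected, Accepted, Rejected

Looking at the examples, the only property every 'Accepted' case has and every 'Rejected' case lacks is: contains 'l'.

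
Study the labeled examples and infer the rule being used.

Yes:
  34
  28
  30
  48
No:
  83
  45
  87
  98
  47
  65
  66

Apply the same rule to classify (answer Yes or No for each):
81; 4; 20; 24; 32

A rule that fits every label: even AND at most 48 — true of each 'Yes' example, false of each 'No' one.
81 → 81 is odd, 81 > 48 → No.
4 → 4 is even, 4 ≤ 48 → Yes.
20 → 20 is even, 20 ≤ 48 → Yes.
24 → 24 is even, 24 ≤ 48 → Yes.
32 → 32 is even, 32 ≤ 48 → Yes.

No, Yes, Yes, Yes, Yes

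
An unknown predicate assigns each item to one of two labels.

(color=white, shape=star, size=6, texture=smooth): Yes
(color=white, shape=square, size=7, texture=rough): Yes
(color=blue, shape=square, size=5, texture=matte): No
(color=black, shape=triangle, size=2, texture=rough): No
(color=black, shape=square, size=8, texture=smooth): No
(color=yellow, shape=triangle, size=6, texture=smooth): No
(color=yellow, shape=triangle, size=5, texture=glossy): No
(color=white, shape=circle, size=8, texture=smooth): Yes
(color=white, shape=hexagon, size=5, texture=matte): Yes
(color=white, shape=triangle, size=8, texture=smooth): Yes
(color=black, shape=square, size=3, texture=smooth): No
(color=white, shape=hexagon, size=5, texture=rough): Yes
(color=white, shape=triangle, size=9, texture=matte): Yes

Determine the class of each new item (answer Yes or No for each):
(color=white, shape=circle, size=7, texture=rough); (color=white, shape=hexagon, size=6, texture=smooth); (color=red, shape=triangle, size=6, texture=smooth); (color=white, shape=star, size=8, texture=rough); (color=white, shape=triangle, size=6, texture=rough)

Yes, Yes, No, Yes, Yes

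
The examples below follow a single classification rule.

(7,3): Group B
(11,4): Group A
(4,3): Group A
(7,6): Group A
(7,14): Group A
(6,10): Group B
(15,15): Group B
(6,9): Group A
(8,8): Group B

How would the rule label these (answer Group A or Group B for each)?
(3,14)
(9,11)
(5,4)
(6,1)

Group A, Group B, Group A, Group A

The distinguishing property — sum is odd — holds for all the 'Group A' cases and none of the 'Group B' cases.
(3,14): 3+14 = 17, checks out → Group A. (9,11): 9+11 = 20, fails the rule → Group B. (5,4): 5+4 = 9, checks out → Group A. (6,1): 6+1 = 7, checks out → Group A.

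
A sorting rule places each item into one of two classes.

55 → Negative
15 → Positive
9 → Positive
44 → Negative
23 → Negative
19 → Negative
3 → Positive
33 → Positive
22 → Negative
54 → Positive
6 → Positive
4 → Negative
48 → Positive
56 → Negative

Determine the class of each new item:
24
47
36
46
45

The classifier is using: multiple of 3.
Positive: 24, since 24 = 3·8. Negative: 47, since 47 = 3·15 + 2. Positive: 36, since 36 = 3·12. Negative: 46, since 46 = 3·15 + 1. Positive: 45, since 45 = 3·15.

Positive, Negative, Positive, Negative, Positive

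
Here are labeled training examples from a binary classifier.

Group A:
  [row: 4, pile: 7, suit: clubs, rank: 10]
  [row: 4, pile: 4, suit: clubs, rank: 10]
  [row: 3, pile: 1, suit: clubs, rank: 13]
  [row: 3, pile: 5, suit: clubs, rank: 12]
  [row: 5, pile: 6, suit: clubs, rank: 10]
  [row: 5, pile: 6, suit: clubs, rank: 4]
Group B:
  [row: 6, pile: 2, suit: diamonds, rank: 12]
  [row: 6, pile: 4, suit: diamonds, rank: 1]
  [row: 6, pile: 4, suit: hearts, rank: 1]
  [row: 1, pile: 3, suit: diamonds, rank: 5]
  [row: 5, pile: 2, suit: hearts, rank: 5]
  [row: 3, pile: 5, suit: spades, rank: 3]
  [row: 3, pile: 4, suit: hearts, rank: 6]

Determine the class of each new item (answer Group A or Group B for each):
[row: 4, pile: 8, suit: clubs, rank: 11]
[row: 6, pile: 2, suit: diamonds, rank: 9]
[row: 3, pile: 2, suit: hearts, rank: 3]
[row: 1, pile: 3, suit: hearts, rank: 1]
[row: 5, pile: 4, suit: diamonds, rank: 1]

Group A, Group B, Group B, Group B, Group B

The simplest hypothesis consistent with all the labels is: suit is clubs.
[row: 4, pile: 8, suit: clubs, rank: 11] → suit is clubs → Group A.
[row: 6, pile: 2, suit: diamonds, rank: 9] → suit is diamonds → Group B.
[row: 3, pile: 2, suit: hearts, rank: 3] → suit is hearts → Group B.
[row: 1, pile: 3, suit: hearts, rank: 1] → suit is hearts → Group B.
[row: 5, pile: 4, suit: diamonds, rank: 1] → suit is diamonds → Group B.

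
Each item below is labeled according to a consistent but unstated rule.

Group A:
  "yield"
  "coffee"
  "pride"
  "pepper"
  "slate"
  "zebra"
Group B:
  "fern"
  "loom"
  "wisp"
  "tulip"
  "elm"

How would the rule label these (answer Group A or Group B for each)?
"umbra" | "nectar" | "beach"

Group B, Group A, Group A

A rule that fits every label: length ≥ 5 AND contains 'e' — true of each 'Group A' example, false of each 'Group B' one.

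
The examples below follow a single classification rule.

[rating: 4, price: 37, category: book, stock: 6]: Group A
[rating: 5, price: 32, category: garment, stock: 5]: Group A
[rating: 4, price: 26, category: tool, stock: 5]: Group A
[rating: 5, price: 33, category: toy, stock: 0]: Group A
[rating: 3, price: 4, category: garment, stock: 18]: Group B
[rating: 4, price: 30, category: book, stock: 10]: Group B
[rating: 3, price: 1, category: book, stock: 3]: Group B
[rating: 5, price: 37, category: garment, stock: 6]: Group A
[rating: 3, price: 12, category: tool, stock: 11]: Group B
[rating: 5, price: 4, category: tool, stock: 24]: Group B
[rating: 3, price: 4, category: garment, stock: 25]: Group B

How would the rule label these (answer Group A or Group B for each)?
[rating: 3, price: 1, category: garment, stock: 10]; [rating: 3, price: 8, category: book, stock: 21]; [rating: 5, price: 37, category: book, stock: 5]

The classifier is using: stock ≤ 6 AND price ≥ 4.
Group B: [rating: 3, price: 1, category: garment, stock: 10], since stock = 10, price = 1. Group B: [rating: 3, price: 8, category: book, stock: 21], since stock = 21, price = 8. Group A: [rating: 5, price: 37, category: book, stock: 5], since stock = 5, price = 37.

Group B, Group B, Group A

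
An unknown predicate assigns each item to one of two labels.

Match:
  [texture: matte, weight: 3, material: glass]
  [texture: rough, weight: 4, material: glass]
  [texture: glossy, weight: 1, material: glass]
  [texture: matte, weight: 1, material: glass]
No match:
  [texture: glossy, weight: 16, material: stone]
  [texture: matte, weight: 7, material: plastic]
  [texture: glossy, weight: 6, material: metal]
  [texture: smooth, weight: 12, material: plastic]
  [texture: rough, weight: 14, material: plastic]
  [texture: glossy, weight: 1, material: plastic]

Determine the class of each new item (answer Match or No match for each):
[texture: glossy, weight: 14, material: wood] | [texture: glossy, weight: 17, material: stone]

The common property of the 'Match' items is: material is glass. No 'No match' item has it.
No match: [texture: glossy, weight: 14, material: wood], since material is wood.
No match: [texture: glossy, weight: 17, material: stone], since material is stone.

No match, No match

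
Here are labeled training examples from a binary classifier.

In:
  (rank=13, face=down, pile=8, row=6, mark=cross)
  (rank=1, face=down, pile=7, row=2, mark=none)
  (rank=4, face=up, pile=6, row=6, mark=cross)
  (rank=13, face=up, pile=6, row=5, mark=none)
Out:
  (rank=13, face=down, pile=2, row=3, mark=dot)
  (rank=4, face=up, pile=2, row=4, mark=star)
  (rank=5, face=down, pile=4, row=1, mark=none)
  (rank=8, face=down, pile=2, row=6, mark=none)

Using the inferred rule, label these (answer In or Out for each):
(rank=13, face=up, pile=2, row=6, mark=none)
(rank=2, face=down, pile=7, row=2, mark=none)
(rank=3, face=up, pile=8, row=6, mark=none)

'In' ⟺ pile ≥ 6.
(rank=13, face=up, pile=2, row=6, mark=none): Out (pile = 2).
(rank=2, face=down, pile=7, row=2, mark=none): In (pile = 7).
(rank=3, face=up, pile=8, row=6, mark=none): In (pile = 8).

Out, In, In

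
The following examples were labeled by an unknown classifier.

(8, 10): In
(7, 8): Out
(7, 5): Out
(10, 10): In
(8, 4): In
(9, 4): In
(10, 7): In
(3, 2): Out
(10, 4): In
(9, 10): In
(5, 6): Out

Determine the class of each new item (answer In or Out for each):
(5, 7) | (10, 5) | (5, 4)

The common property of the 'In' items is: first ≥ 8. No 'Out' item has it.
(5, 7) → first 5 → Out. (10, 5) → first 10 → In. (5, 4) → first 5 → Out.

Out, In, Out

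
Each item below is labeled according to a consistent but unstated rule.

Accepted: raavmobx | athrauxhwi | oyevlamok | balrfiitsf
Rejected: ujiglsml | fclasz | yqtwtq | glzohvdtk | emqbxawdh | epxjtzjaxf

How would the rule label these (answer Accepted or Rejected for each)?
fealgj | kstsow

Rejected, Rejected

The distinguishing property — has ≥ 3 vowels — holds for all the 'Accepted' cases and none of the 'Rejected' cases.
Rejected: fealgj, since 2 vowels. Rejected: kstsow, since 1 vowel.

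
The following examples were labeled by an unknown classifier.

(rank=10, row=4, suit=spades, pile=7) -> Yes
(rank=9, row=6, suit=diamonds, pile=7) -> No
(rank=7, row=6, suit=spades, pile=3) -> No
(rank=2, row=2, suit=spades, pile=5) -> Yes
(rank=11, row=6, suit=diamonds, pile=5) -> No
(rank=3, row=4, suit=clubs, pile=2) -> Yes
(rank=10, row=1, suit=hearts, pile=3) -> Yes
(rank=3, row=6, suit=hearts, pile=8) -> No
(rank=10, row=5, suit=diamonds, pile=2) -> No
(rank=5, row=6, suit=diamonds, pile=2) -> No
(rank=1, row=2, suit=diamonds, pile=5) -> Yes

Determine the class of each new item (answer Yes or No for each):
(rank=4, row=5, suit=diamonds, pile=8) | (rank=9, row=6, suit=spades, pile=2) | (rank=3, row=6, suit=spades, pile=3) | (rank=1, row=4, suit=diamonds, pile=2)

The common property of the 'Yes' items is: row ≤ 4. No 'No' item has it.

No, No, No, Yes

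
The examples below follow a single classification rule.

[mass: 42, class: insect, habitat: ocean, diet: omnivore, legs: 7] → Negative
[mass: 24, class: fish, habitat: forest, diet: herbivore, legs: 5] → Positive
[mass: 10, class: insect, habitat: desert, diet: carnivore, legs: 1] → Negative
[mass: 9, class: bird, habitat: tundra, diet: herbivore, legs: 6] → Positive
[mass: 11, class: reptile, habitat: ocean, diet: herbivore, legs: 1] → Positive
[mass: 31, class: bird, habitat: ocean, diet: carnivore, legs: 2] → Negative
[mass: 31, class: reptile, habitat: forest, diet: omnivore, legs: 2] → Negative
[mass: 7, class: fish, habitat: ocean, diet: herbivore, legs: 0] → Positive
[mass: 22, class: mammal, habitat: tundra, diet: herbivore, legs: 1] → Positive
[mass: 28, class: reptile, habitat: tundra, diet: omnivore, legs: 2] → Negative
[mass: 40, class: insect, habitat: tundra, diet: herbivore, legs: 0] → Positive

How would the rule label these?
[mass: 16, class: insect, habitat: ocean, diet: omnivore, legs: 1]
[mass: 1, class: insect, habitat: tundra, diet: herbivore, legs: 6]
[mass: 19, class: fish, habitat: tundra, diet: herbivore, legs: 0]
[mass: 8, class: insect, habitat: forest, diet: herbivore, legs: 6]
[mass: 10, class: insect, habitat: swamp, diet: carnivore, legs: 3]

All 'Positive' examples share one property — diet is herbivore — and every 'Negative' example lacks it.

Negative, Positive, Positive, Positive, Negative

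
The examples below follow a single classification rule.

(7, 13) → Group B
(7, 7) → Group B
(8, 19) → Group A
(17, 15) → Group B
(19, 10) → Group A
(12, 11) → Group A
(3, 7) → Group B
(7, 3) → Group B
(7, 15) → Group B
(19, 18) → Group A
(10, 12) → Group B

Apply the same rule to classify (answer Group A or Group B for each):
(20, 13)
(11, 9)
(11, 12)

Group A, Group B, Group A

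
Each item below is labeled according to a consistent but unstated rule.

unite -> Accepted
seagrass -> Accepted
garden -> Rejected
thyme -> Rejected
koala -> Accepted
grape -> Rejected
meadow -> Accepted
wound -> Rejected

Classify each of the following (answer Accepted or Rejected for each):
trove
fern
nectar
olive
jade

The rule appears to be: has ≥ 3 vowels.
Rejected: trove, since 2 vowels.
Rejected: fern, since 1 vowel.
Rejected: nectar, since 2 vowels.
Accepted: olive, since 3 vowels.
Rejected: jade, since 2 vowels.

Rejected, Rejected, Rejected, Accepted, Rejected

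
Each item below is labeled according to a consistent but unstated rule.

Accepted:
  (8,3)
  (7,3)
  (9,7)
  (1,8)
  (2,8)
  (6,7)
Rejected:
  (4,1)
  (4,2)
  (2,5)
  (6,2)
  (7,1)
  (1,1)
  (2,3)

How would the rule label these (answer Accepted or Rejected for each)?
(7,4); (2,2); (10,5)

The simplest hypothesis consistent with all the labels is: sum ≥ 9.
(7,4) → 7+4 = 11 → Accepted.
(2,2) → 2+2 = 4 → Rejected.
(10,5) → 10+5 = 15 → Accepted.

Accepted, Rejected, Accepted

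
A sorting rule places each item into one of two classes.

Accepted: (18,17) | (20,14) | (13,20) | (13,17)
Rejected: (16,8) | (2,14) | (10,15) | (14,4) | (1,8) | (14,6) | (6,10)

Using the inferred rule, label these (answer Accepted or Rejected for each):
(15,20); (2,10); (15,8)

Accepted, Rejected, Rejected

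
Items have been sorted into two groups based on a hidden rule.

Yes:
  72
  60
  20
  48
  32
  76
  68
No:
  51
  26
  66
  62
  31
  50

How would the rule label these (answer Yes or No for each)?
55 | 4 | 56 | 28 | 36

One predicate separates the groups cleanly: multiple of 4.
55 → 55 = 4·13 + 3 → No. 4 → 4 = 4·1 → Yes. 56 → 56 = 4·14 → Yes. 28 → 28 = 4·7 → Yes. 36 → 36 = 4·9 → Yes.

No, Yes, Yes, Yes, Yes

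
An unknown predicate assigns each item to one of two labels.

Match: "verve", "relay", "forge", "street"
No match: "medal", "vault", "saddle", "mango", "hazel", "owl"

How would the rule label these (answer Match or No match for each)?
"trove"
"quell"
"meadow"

Every 'Match' example satisfies: contains 'r'. None of the 'No match' examples do.
"trove" → has 'r' → Match. "quell" → no 'r' → No match. "meadow" → no 'r' → No match.

Match, No match, No match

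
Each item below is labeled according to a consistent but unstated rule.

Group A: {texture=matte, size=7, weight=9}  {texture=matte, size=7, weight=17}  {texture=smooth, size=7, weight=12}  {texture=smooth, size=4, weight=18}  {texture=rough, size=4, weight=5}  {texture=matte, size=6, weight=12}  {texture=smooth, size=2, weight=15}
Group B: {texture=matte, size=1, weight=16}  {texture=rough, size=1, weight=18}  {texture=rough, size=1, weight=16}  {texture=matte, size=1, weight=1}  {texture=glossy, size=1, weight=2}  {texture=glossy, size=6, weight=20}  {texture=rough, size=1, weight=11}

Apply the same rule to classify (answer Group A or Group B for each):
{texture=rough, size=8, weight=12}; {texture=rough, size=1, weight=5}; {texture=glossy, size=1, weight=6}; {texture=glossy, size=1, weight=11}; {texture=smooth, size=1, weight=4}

Group A, Group B, Group B, Group B, Group B

The distinguishing property — weight ≤ 18 AND size ≥ 2 — holds for all the 'Group A' cases and none of the 'Group B' cases.
{texture=rough, size=8, weight=12}: weight = 12, size = 8 — checks out, so Group A. {texture=rough, size=1, weight=5}: weight = 5, size = 1 — doesn't qualify, so Group B. {texture=glossy, size=1, weight=6}: weight = 6, size = 1 — doesn't qualify, so Group B. {texture=glossy, size=1, weight=11}: weight = 11, size = 1 — doesn't qualify, so Group B. {texture=smooth, size=1, weight=4}: weight = 4, size = 1 — doesn't qualify, so Group B.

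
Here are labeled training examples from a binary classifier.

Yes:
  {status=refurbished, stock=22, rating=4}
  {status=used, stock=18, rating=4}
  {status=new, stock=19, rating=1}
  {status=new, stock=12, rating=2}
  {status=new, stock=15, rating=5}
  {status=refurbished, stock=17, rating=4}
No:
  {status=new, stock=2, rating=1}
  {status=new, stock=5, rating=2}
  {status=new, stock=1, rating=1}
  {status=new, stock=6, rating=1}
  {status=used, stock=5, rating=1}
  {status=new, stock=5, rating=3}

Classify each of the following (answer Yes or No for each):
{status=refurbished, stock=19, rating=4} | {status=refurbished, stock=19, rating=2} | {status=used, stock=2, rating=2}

Yes, Yes, No

Every 'Yes' example satisfies: stock ≥ 12. None of the 'No' examples do.
Yes: {status=refurbished, stock=19, rating=4}, since stock = 19. Yes: {status=refurbished, stock=19, rating=2}, since stock = 19. No: {status=used, stock=2, rating=2}, since stock = 2.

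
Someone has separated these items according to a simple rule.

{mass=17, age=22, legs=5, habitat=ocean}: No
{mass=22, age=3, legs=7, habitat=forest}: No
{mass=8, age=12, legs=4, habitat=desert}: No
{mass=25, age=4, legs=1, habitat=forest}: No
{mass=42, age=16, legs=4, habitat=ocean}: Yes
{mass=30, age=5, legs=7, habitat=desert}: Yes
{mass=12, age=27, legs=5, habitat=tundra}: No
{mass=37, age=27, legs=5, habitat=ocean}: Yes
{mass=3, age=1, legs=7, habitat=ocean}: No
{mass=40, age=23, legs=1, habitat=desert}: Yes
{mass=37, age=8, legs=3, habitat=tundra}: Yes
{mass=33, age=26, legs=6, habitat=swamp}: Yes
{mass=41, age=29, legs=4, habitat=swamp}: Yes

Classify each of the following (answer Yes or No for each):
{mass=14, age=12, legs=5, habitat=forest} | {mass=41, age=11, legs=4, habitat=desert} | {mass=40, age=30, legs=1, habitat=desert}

No, Yes, Yes

The simplest hypothesis consistent with all the labels is: mass ≥ 30.
{mass=14, age=12, legs=5, habitat=forest} — mass = 14, hence No.
{mass=41, age=11, legs=4, habitat=desert} — mass = 41, hence Yes.
{mass=40, age=30, legs=1, habitat=desert} — mass = 40, hence Yes.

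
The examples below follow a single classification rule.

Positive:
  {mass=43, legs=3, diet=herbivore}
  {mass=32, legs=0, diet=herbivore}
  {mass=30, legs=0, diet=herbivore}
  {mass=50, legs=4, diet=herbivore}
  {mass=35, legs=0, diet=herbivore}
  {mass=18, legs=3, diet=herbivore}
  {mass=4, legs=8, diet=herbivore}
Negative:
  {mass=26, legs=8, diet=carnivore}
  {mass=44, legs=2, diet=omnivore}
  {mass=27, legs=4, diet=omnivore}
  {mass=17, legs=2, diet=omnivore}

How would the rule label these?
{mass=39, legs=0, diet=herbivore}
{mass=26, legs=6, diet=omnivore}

A rule that fits every label: diet is herbivore — true of each 'Positive' example, false of each 'Negative' one.

Positive, Negative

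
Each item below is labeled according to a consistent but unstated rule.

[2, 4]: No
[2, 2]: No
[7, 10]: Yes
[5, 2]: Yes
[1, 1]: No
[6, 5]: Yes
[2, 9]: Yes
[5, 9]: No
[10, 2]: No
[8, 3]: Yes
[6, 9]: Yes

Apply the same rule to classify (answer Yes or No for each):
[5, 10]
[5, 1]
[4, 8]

Checking candidate rules against both groups, what survives is: sum is odd.
Yes: [5, 10], since 5+10 = 15. No: [5, 1], since 5+1 = 6. No: [4, 8], since 4+8 = 12.

Yes, No, No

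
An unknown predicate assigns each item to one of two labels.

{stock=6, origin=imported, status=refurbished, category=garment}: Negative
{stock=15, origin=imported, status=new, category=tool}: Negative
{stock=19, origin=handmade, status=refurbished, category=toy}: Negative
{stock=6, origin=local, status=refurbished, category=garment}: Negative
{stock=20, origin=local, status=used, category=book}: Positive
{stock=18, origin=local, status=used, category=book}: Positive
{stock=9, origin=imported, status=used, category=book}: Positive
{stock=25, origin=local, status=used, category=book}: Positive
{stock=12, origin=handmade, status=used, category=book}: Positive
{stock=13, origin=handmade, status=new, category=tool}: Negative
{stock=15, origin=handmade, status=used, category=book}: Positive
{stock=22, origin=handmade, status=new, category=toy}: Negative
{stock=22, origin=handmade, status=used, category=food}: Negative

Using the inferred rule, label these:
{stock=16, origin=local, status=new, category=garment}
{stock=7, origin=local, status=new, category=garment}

The simplest hypothesis consistent with all the labels is: category is book.

Negative, Negative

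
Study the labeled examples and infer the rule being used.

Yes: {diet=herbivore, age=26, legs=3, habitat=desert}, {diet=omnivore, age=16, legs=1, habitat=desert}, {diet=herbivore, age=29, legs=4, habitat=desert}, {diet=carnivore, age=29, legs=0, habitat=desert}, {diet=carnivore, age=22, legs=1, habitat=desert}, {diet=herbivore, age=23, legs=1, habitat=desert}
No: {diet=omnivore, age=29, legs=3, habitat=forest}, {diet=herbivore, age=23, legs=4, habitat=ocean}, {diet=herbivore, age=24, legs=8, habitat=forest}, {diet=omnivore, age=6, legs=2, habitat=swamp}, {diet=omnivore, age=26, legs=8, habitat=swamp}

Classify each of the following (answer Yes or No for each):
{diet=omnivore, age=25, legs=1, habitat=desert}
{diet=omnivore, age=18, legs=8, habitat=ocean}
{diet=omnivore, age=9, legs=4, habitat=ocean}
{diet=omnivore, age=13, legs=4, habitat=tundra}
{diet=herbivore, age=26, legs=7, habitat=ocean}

Checking candidate rules against both groups, what survives is: habitat is desert.
{diet=omnivore, age=25, legs=1, habitat=desert} — habitat is desert, hence Yes.
{diet=omnivore, age=18, legs=8, habitat=ocean} — habitat is ocean, hence No.
{diet=omnivore, age=9, legs=4, habitat=ocean} — habitat is ocean, hence No.
{diet=omnivore, age=13, legs=4, habitat=tundra} — habitat is tundra, hence No.
{diet=herbivore, age=26, legs=7, habitat=ocean} — habitat is ocean, hence No.

Yes, No, No, No, No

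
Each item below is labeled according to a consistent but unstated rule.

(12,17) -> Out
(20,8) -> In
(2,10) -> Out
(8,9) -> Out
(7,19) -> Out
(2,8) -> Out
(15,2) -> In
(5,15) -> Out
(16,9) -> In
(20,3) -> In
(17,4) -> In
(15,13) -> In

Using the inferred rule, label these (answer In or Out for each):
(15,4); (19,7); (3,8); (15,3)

In, In, Out, In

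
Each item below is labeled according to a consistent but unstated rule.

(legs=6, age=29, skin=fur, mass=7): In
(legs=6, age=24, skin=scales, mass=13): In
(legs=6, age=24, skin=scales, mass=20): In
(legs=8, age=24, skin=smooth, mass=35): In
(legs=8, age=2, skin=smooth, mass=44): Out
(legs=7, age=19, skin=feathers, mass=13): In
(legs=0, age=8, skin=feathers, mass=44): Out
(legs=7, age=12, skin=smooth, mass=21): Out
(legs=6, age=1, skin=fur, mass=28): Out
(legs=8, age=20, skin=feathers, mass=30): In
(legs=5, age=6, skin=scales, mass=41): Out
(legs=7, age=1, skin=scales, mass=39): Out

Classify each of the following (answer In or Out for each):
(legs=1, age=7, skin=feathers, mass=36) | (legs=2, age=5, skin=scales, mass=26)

Rule: age ≥ 19. This holds for each 'In' example and fails for each 'Out' one.
(legs=1, age=7, skin=feathers, mass=36) → age = 7 → Out.
(legs=2, age=5, skin=scales, mass=26) → age = 5 → Out.

Out, Out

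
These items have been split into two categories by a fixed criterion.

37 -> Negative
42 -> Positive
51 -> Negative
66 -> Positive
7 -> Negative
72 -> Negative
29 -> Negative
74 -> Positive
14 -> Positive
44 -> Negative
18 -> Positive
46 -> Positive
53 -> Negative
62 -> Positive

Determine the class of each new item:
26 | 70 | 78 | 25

Positive, Positive, Positive, Negative

The rule appears to be: ≡ 2 (mod 4).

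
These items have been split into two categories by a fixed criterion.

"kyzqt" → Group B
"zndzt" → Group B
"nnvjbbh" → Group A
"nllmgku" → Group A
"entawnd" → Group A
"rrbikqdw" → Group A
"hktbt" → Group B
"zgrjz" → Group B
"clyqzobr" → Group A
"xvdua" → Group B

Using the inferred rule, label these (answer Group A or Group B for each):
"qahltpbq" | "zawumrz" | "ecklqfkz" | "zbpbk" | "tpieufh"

Group A, Group A, Group A, Group B, Group A

The classifier is using: length ≥ 7.
"qahltpbq": Group A (length 8). "zawumrz": Group A (length 7). "ecklqfkz": Group A (length 8). "zbpbk": Group B (length 5). "tpieufh": Group A (length 7).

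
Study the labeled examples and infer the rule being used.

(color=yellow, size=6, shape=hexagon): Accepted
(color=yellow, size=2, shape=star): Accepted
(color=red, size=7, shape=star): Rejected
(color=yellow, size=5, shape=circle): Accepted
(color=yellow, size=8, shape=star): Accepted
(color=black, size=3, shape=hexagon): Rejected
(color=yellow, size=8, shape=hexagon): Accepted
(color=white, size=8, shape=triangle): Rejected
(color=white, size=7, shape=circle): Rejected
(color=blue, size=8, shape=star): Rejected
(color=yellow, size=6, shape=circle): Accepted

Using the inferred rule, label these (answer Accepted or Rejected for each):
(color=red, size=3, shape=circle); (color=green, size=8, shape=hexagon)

Rejected, Rejected

The distinguishing property — color is yellow — holds for all the 'Accepted' cases and none of the 'Rejected' cases.
(color=red, size=3, shape=circle) — color is red, hence Rejected. (color=green, size=8, shape=hexagon) — color is green, hence Rejected.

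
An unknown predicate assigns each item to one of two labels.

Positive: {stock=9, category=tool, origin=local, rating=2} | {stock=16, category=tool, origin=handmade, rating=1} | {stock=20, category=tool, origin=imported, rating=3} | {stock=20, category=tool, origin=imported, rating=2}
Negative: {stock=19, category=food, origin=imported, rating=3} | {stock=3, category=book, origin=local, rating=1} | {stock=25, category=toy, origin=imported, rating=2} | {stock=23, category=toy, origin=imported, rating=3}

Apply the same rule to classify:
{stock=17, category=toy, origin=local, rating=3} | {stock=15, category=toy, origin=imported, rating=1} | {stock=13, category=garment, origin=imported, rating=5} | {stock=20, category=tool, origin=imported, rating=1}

Negative, Negative, Negative, Positive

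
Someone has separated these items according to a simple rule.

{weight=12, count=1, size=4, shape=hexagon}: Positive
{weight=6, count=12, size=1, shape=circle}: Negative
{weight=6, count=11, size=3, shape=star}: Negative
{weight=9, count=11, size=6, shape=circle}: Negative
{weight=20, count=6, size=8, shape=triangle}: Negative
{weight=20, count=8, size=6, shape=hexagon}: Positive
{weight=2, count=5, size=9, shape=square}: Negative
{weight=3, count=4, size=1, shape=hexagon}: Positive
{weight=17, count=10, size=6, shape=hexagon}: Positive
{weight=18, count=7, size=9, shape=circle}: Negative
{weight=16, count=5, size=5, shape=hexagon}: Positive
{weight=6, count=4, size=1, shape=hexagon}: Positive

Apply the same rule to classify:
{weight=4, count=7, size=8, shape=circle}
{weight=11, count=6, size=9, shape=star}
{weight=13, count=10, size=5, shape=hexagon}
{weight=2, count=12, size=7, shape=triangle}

Negative, Negative, Positive, Negative

Every 'Positive' example satisfies: shape is hexagon. None of the 'Negative' examples do.
{weight=4, count=7, size=8, shape=circle} — shape is circle, hence Negative. {weight=11, count=6, size=9, shape=star} — shape is star, hence Negative. {weight=13, count=10, size=5, shape=hexagon} — shape is hexagon, hence Positive. {weight=2, count=12, size=7, shape=triangle} — shape is triangle, hence Negative.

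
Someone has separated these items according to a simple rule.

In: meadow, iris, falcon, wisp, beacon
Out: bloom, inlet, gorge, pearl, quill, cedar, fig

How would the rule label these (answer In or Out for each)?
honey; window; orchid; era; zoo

Out, In, In, Out, Out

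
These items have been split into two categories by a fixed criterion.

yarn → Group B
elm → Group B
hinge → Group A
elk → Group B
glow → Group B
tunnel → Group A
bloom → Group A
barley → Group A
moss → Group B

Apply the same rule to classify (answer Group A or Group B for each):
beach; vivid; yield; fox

The rule appears to be: length ≥ 5.
beach: length 5 — meets the rule, so Group A.
vivid: length 5 — meets the rule, so Group A.
yield: length 5 — meets the rule, so Group A.
fox: length 3 — does not satisfy this, so Group B.

Group A, Group A, Group A, Group B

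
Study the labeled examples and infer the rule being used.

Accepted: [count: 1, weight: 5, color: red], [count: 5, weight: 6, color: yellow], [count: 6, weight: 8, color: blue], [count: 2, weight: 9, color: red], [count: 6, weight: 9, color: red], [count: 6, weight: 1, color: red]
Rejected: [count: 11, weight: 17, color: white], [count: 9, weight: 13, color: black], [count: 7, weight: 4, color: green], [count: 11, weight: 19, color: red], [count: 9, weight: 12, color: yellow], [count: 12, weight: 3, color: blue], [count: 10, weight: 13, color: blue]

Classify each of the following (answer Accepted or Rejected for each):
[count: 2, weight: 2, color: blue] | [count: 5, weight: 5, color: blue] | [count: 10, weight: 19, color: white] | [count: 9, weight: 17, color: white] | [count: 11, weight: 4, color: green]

All 'Accepted' examples share one property — count ≤ 6 — and every 'Rejected' example lacks it.
[count: 2, weight: 2, color: blue] → count = 2 → Accepted. [count: 5, weight: 5, color: blue] → count = 5 → Accepted. [count: 10, weight: 19, color: white] → count = 10 → Rejected. [count: 9, weight: 17, color: white] → count = 9 → Rejected. [count: 11, weight: 4, color: green] → count = 11 → Rejected.

Accepted, Accepted, Rejected, Rejected, Rejected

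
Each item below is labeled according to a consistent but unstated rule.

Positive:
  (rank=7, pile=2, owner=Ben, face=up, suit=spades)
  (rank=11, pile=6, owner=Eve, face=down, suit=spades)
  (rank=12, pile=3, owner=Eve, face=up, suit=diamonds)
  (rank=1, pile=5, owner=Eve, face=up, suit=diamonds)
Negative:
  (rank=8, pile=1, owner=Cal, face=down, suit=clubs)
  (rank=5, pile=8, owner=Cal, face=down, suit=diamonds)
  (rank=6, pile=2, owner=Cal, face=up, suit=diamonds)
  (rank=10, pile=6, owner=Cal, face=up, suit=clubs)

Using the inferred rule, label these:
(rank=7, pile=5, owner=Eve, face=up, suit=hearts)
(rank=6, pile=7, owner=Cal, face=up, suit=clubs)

Positive, Negative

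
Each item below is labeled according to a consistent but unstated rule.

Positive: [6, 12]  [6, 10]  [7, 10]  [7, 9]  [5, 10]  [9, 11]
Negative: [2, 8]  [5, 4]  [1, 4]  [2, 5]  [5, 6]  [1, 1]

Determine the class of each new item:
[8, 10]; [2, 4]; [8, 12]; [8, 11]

Positive, Negative, Positive, Positive

Every 'Positive' example satisfies: sum ≥ 15. None of the 'Negative' examples do.
[8, 10] → 8+10 = 18 → Positive.
[2, 4] → 2+4 = 6 → Negative.
[8, 12] → 8+12 = 20 → Positive.
[8, 11] → 8+11 = 19 → Positive.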